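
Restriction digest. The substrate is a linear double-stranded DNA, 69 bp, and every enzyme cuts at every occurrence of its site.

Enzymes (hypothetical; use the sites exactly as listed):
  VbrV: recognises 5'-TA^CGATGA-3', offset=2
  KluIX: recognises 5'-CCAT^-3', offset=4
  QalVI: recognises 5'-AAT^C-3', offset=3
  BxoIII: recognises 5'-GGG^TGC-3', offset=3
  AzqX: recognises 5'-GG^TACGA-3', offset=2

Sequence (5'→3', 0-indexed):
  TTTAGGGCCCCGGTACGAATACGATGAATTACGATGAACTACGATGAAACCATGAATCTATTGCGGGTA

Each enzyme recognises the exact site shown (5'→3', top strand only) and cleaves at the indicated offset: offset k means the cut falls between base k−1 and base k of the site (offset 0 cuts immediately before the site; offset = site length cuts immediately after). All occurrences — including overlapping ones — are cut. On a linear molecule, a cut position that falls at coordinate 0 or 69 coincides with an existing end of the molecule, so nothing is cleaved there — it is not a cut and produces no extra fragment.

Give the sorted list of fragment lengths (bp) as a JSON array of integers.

Scan for sites:
  VbrV (TACGATGA, off=2): starts [19, 29, 39] → cuts [21, 31, 41]
  KluIX (CCAT, off=4): starts [49] → cuts [53]
  QalVI (AATC, off=3): starts [54] → cuts [57]
  BxoIII (GGGTGC, off=3): no sites
  AzqX (GGTACGA, off=2): starts [11] → cuts [13]

All cut coordinates (distinct, sorted): [13, 21, 31, 41, 53, 57]

Fragments:
  [0,13): 13 bp
  [13,21): 8 bp
  [21,31): 10 bp
  [31,41): 10 bp
  [41,53): 12 bp
  [53,57): 4 bp
  [57,69): 12 bp

[4,8,10,10,12,12,13]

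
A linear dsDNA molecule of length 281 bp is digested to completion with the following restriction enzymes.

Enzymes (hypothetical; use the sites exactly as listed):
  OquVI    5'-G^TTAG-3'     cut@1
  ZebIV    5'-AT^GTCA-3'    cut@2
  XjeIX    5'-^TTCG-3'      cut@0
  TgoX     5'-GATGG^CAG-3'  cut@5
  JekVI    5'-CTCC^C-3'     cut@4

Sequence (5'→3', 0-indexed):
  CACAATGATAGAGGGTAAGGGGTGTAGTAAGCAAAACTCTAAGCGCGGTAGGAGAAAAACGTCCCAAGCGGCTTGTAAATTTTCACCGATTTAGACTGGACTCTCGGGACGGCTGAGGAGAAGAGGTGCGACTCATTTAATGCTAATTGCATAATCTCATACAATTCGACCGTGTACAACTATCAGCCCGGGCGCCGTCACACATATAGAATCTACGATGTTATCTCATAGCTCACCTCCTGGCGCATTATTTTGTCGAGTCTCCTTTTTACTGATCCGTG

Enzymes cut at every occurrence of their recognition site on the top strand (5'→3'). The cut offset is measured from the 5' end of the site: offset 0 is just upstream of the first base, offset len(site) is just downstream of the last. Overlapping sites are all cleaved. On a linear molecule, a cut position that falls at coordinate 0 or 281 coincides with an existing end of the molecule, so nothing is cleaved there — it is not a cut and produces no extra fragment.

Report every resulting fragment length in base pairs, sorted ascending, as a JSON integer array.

Per-enzyme occurrences:
  OquVI (GTTAG, off=1): no sites
  ZebIV (ATGTCA, off=2): no sites
  XjeIX (TTCG, off=0): starts [164] → cuts [164]
  TgoX (GATGGCAG, off=5): no sites
  JekVI (CTCCC, off=4): no sites

Pooled cuts: [164]

Fragments:
  [0,164): 164 bp
  [164,281): 117 bp

[117,164]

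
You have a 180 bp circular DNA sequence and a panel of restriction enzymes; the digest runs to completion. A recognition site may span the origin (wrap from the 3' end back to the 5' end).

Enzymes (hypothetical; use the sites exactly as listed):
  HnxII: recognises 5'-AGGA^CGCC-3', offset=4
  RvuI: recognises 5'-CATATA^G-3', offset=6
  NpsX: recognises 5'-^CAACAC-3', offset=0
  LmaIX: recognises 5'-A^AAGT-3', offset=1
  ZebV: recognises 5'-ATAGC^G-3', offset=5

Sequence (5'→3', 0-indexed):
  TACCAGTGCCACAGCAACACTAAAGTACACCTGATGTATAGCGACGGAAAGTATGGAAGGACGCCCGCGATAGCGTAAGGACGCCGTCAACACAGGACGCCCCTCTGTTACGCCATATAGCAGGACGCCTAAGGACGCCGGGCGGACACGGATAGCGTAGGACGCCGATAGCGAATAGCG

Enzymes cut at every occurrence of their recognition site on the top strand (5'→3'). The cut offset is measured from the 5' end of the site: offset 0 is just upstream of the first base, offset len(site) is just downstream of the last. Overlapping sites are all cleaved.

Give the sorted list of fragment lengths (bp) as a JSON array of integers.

Site scan:
  HnxII (AGGACGCC, off=4): starts [57, 77, 93, 121, 131, 158] → cuts [61, 81, 97, 125, 135, 162]
  RvuI (CATATAG, off=6): starts [113] → cuts [119]
  NpsX (CAACAC, off=0): starts [14, 87] → cuts [14, 87]
  LmaIX (AAAGT, off=1): starts [21, 47] → cuts [22, 48]
  ZebV (ATAGCG, off=5): starts [37, 69, 151, 167, 174] → cuts [42, 74, 156, 172, 179]

Pooled cuts: [14, 22, 42, 48, 61, 74, 81, 87, 97, 119, 125, 135, 156, 162, 172, 179]

Fragment lengths:
  14→22: 8 bp
  22→42: 20 bp
  42→48: 6 bp
  48→61: 13 bp
  61→74: 13 bp
  74→81: 7 bp
  81→87: 6 bp
  87→97: 10 bp
  97→119: 22 bp
  119→125: 6 bp
  125→135: 10 bp
  135→156: 21 bp
  156→162: 6 bp
  162→172: 10 bp
  172→179: 7 bp
  179→14 (wrap): 180-179+14 = 15 bp

[6,6,6,6,7,7,8,10,10,10,13,13,15,20,21,22]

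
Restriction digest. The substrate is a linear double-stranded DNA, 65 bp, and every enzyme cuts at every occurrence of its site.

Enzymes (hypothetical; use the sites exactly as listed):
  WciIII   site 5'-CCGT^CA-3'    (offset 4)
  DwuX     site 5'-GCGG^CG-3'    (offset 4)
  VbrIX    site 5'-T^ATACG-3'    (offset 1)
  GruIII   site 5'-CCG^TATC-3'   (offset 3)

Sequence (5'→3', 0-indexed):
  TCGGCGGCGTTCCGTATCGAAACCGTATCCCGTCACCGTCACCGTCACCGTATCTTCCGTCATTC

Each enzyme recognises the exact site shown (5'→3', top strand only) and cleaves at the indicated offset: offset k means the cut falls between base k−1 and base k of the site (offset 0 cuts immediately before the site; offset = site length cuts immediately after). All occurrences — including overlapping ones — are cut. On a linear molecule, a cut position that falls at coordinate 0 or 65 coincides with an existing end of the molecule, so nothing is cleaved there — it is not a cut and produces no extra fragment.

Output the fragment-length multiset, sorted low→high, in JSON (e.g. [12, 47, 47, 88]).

Per-enzyme occurrences:
  WciIII (CCGTCA, off=4): starts [29, 35, 41, 56] → cuts [33, 39, 45, 60]
  DwuX (GCGGCG, off=4): starts [3] → cuts [7]
  VbrIX (TATACG, off=1): no sites
  GruIII (CCGTATC, off=3): starts [11, 22, 47] → cuts [14, 25, 50]

Pooled cuts: [7, 14, 25, 33, 39, 45, 50, 60]

Fragments:
  [0,7): 7 bp
  [7,14): 7 bp
  [14,25): 11 bp
  [25,33): 8 bp
  [33,39): 6 bp
  [39,45): 6 bp
  [45,50): 5 bp
  [50,60): 10 bp
  [60,65): 5 bp

[5,5,6,6,7,7,8,10,11]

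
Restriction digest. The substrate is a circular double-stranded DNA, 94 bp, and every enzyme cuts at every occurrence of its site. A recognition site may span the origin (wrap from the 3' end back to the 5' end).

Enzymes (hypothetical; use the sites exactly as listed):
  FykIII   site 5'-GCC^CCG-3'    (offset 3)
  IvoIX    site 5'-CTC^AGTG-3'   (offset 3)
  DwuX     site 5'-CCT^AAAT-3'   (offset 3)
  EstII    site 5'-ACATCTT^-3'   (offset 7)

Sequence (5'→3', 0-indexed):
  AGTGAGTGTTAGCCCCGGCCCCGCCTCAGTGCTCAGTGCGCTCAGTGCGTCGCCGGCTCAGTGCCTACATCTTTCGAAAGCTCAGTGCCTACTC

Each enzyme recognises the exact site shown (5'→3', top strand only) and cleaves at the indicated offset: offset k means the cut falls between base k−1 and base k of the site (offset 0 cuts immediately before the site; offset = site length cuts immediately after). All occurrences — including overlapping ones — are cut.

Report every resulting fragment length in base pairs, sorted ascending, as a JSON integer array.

Site scan:
  FykIII (GCCCCG, off=3): starts [11, 17] → cuts [14, 20]
  IvoIX (CTCAGTG, off=3): starts [24, 31, 40, 56, 80, 91] → cuts [0, 27, 34, 43, 59, 83]
  DwuX (CCTAAAT, off=3): no sites
  EstII (ACATCTT, off=7): starts [66] → cuts [73]

Pooled cuts: [0, 14, 20, 27, 34, 43, 59, 73, 83]

Fragments:
  0→14: 14 bp
  14→20: 6 bp
  20→27: 7 bp
  27→34: 7 bp
  34→43: 9 bp
  43→59: 16 bp
  59→73: 14 bp
  73→83: 10 bp
  83→0 (wrap): 94-83+0 = 11 bp

[6,7,7,9,10,11,14,14,16]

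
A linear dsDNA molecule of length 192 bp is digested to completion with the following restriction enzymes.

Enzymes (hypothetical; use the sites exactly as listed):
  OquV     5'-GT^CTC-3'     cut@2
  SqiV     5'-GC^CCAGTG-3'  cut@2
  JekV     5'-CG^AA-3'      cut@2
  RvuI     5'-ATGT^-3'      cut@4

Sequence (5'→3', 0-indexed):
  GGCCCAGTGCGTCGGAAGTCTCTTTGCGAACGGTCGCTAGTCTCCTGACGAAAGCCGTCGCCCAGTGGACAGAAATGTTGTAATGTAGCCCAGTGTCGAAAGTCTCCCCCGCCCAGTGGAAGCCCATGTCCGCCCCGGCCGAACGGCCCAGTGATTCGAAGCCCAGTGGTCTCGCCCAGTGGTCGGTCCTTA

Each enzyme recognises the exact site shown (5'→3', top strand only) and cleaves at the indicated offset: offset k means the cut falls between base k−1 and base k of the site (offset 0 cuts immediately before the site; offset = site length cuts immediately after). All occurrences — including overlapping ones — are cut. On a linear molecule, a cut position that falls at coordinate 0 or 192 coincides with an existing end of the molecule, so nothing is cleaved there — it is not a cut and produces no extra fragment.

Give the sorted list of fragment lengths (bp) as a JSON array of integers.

[3,3,4,5,5,6,8,8,9,9,9,9,11,11,12,13,16,17,17,17]

Scan for sites:
  OquV (GTCTC, off=2): starts [17, 39, 101, 168] → cuts [19, 41, 103, 170]
  SqiV (GCCCAGTG, off=2): starts [1, 59, 87, 110, 145, 160, 173] → cuts [3, 61, 89, 112, 147, 162, 175]
  JekV (CGAA, off=2): starts [26, 48, 96, 139, 156] → cuts [28, 50, 98, 141, 158]
  RvuI (ATGT, off=4): starts [74, 82, 125] → cuts [78, 86, 129]

All cut coordinates (distinct, sorted): [3, 19, 28, 41, 50, 61, 78, 86, 89, 98, 103, 112, 129, 141, 147, 158, 162, 170, 175]

Fragment lengths:
  [0,3): 3 bp
  [3,19): 16 bp
  [19,28): 9 bp
  [28,41): 13 bp
  [41,50): 9 bp
  [50,61): 11 bp
  [61,78): 17 bp
  [78,86): 8 bp
  [86,89): 3 bp
  [89,98): 9 bp
  [98,103): 5 bp
  [103,112): 9 bp
  [112,129): 17 bp
  [129,141): 12 bp
  [141,147): 6 bp
  [147,158): 11 bp
  [158,162): 4 bp
  [162,170): 8 bp
  [170,175): 5 bp
  [175,192): 17 bp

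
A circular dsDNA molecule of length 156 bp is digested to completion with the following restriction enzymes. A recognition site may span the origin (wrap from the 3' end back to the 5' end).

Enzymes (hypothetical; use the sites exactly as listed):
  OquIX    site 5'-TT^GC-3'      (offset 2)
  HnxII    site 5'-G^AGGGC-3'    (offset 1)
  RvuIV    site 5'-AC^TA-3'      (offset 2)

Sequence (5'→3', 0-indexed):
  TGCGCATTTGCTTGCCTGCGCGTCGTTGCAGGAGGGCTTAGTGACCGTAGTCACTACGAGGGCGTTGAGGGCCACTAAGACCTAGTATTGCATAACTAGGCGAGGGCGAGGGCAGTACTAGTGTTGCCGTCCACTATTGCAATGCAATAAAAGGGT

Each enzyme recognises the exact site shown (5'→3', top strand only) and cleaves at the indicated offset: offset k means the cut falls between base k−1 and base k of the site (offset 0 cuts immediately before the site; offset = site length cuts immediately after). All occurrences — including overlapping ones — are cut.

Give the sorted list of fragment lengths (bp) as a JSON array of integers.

Site scan:
  OquIX TTGC/2: at [7, 11, 25, 87, 123, 136, 155] ⇒ [1, 9, 13, 27, 89, 125, 138]
  HnxII GAGGGC/1: at [31, 57, 66, 101, 107] ⇒ [32, 58, 67, 102, 108]
  RvuIV ACTA/2: at [52, 73, 94, 116, 132] ⇒ [54, 75, 96, 118, 134]

Pooled cuts: [1, 9, 13, 27, 32, 54, 58, 67, 75, 89, 96, 102, 108, 118, 125, 134, 138]

Fragment lengths:
  1→9: 8 bp
  9→13: 4 bp
  13→27: 14 bp
  27→32: 5 bp
  32→54: 22 bp
  54→58: 4 bp
  58→67: 9 bp
  67→75: 8 bp
  75→89: 14 bp
  89→96: 7 bp
  96→102: 6 bp
  102→108: 6 bp
  108→118: 10 bp
  118→125: 7 bp
  125→134: 9 bp
  134→138: 4 bp
  138→1 (wrap): 156-138+1 = 19 bp

[4,4,4,5,6,6,7,7,8,8,9,9,10,14,14,19,22]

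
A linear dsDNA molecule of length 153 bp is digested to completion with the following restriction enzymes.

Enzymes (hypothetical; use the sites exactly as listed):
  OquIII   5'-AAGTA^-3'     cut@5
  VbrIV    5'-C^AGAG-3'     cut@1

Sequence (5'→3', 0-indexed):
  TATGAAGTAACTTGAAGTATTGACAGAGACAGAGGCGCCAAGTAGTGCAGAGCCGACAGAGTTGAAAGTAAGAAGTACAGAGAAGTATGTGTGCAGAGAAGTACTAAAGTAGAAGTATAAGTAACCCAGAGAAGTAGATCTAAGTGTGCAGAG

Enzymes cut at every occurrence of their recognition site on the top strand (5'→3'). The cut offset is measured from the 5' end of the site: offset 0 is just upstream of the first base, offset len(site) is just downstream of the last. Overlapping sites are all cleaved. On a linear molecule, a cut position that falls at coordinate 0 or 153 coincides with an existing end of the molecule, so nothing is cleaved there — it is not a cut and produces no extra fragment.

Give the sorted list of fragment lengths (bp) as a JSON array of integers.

[1,4,4,4,5,6,6,6,7,7,8,9,9,9,9,9,10,13,13,14]

Scan for sites:
  OquIII (AAGTA, off=5): starts [4, 14, 39, 65, 72, 82, 98, 106, 112, 118, 131] → cuts [9, 19, 44, 70, 77, 87, 103, 111, 117, 123, 136]
  VbrIV (CAGAG, off=1): starts [23, 29, 47, 56, 77, 93, 126, 148] → cuts [24, 30, 48, 57, 78, 94, 127, 149]

Pooled cuts: [9, 19, 24, 30, 44, 48, 57, 70, 77, 78, 87, 94, 103, 111, 117, 123, 127, 136, 149]

Fragments:
  [0,9): 9 bp
  [9,19): 10 bp
  [19,24): 5 bp
  [24,30): 6 bp
  [30,44): 14 bp
  [44,48): 4 bp
  [48,57): 9 bp
  [57,70): 13 bp
  [70,77): 7 bp
  [77,78): 1 bp
  [78,87): 9 bp
  [87,94): 7 bp
  [94,103): 9 bp
  [103,111): 8 bp
  [111,117): 6 bp
  [117,123): 6 bp
  [123,127): 4 bp
  [127,136): 9 bp
  [136,149): 13 bp
  [149,153): 4 bp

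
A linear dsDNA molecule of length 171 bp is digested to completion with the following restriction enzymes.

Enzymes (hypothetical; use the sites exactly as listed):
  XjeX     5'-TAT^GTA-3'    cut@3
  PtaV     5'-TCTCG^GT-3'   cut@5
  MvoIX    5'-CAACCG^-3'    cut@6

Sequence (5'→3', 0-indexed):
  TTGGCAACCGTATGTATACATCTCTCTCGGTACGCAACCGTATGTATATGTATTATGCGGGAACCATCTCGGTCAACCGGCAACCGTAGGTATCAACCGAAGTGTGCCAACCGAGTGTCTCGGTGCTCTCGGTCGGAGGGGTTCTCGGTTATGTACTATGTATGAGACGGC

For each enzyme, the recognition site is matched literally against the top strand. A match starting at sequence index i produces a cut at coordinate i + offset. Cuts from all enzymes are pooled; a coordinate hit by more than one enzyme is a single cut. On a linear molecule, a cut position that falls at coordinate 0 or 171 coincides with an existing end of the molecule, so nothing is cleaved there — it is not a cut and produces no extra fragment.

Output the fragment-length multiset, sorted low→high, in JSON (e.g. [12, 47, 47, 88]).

Scan for sites:
  XjeX (TATGTA, off=3): starts [10, 40, 46, 149, 156] → cuts [13, 43, 49, 152, 159]
  PtaV (TCTCGGT, off=5): starts [24, 66, 117, 126, 142] → cuts [29, 71, 122, 131, 147]
  MvoIX (CAACCG, off=6): starts [4, 34, 73, 80, 93, 107] → cuts [10, 40, 79, 86, 99, 113]

Pooled cuts: [10, 13, 29, 40, 43, 49, 71, 79, 86, 99, 113, 122, 131, 147, 152, 159]

Fragment lengths:
  [0,10): 10 bp
  [10,13): 3 bp
  [13,29): 16 bp
  [29,40): 11 bp
  [40,43): 3 bp
  [43,49): 6 bp
  [49,71): 22 bp
  [71,79): 8 bp
  [79,86): 7 bp
  [86,99): 13 bp
  [99,113): 14 bp
  [113,122): 9 bp
  [122,131): 9 bp
  [131,147): 16 bp
  [147,152): 5 bp
  [152,159): 7 bp
  [159,171): 12 bp

[3,3,5,6,7,7,8,9,9,10,11,12,13,14,16,16,22]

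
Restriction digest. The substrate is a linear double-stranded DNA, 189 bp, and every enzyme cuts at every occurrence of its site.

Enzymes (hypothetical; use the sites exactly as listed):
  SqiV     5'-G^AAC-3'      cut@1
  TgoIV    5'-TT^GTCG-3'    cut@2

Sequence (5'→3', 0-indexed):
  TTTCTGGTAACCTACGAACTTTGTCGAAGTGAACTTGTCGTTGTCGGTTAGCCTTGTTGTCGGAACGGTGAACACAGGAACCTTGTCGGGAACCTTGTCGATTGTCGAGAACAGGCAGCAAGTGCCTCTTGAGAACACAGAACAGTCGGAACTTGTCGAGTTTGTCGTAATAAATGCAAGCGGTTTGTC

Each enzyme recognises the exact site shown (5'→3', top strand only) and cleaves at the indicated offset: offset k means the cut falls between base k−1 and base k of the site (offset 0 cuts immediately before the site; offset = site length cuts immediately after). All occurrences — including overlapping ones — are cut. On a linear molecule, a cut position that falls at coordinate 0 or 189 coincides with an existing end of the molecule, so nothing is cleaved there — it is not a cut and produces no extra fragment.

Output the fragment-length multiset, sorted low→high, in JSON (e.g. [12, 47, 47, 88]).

Scan for sites:
  SqiV (GAAC, off=1): starts [15, 30, 62, 69, 77, 89, 108, 132, 139, 148] → cuts [16, 31, 63, 70, 78, 90, 109, 133, 140, 149]
  TgoIV (TTGTCG, off=2): starts [20, 34, 40, 56, 82, 94, 101, 152, 161] → cuts [22, 36, 42, 58, 84, 96, 103, 154, 163]

Pooled cuts: [16, 22, 31, 36, 42, 58, 63, 70, 78, 84, 90, 96, 103, 109, 133, 140, 149, 154, 163]

Fragments:
  [0,16): 16 bp
  [16,22): 6 bp
  [22,31): 9 bp
  [31,36): 5 bp
  [36,42): 6 bp
  [42,58): 16 bp
  [58,63): 5 bp
  [63,70): 7 bp
  [70,78): 8 bp
  [78,84): 6 bp
  [84,90): 6 bp
  [90,96): 6 bp
  [96,103): 7 bp
  [103,109): 6 bp
  [109,133): 24 bp
  [133,140): 7 bp
  [140,149): 9 bp
  [149,154): 5 bp
  [154,163): 9 bp
  [163,189): 26 bp

[5,5,5,6,6,6,6,6,6,7,7,7,8,9,9,9,16,16,24,26]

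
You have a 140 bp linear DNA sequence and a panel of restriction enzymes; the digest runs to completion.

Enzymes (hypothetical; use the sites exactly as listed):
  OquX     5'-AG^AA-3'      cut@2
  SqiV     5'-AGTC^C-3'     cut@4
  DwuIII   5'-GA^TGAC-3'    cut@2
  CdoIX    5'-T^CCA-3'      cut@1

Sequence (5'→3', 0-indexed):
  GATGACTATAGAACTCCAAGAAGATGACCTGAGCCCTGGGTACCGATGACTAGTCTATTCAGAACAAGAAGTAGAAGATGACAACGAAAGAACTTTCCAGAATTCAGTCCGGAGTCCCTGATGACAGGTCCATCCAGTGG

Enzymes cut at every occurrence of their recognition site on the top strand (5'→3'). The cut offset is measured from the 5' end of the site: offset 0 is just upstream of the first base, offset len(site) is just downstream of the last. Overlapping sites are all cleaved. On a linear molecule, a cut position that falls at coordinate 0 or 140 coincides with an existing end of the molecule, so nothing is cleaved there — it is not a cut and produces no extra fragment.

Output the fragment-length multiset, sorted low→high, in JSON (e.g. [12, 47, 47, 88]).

Per-enzyme occurrences:
  OquX (AGAA, off=2): starts [9, 18, 60, 66, 72, 88, 98] → cuts [11, 20, 62, 68, 74, 90, 100]
  SqiV (AGTCC, off=4): starts [105, 112] → cuts [109, 116]
  DwuIII (GATGAC, off=2): starts [0, 22, 44, 76, 119] → cuts [2, 24, 46, 78, 121]
  CdoIX (TCCA, off=1): starts [14, 95, 128, 132] → cuts [15, 96, 129, 133]

Pooled cuts: [2, 11, 15, 20, 24, 46, 62, 68, 74, 78, 90, 96, 100, 109, 116, 121, 129, 133]

Fragments:
  [0,2): 2 bp
  [2,11): 9 bp
  [11,15): 4 bp
  [15,20): 5 bp
  [20,24): 4 bp
  [24,46): 22 bp
  [46,62): 16 bp
  [62,68): 6 bp
  [68,74): 6 bp
  [74,78): 4 bp
  [78,90): 12 bp
  [90,96): 6 bp
  [96,100): 4 bp
  [100,109): 9 bp
  [109,116): 7 bp
  [116,121): 5 bp
  [121,129): 8 bp
  [129,133): 4 bp
  [133,140): 7 bp

[2,4,4,4,4,4,5,5,6,6,6,7,7,8,9,9,12,16,22]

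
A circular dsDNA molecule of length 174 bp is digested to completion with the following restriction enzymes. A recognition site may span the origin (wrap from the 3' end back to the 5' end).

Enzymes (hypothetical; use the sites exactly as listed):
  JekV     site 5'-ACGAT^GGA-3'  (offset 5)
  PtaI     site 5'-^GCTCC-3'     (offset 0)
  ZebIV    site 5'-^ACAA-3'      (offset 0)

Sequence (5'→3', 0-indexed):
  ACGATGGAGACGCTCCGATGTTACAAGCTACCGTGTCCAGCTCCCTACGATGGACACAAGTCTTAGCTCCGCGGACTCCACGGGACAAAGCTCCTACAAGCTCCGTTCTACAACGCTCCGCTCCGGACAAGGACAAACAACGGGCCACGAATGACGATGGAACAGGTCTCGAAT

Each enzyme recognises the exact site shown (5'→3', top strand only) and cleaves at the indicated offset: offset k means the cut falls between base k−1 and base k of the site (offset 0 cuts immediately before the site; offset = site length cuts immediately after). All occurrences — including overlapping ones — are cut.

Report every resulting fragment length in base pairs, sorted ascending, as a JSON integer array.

[4,4,4,5,5,5,6,6,6,7,10,10,11,12,17,19,21,22]

Per-enzyme occurrences:
  JekV ACGATGGA/5: at [0, 46, 153] ⇒ [5, 51, 158]
  PtaI GCTCC/0: at [11, 39, 65, 89, 99, 114, 119] ⇒ [11, 39, 65, 89, 99, 114, 119]
  ZebIV ACAA/0: at [22, 55, 84, 95, 109, 126, 132, 136] ⇒ [22, 55, 84, 95, 109, 126, 132, 136]

Pooled cuts: [5, 11, 22, 39, 51, 55, 65, 84, 89, 95, 99, 109, 114, 119, 126, 132, 136, 158]

Fragment lengths:
  5→11: 6 bp
  11→22: 11 bp
  22→39: 17 bp
  39→51: 12 bp
  51→55: 4 bp
  55→65: 10 bp
  65→84: 19 bp
  84→89: 5 bp
  89→95: 6 bp
  95→99: 4 bp
  99→109: 10 bp
  109→114: 5 bp
  114→119: 5 bp
  119→126: 7 bp
  126→132: 6 bp
  132→136: 4 bp
  136→158: 22 bp
  158→5 (wrap): 174-158+5 = 21 bp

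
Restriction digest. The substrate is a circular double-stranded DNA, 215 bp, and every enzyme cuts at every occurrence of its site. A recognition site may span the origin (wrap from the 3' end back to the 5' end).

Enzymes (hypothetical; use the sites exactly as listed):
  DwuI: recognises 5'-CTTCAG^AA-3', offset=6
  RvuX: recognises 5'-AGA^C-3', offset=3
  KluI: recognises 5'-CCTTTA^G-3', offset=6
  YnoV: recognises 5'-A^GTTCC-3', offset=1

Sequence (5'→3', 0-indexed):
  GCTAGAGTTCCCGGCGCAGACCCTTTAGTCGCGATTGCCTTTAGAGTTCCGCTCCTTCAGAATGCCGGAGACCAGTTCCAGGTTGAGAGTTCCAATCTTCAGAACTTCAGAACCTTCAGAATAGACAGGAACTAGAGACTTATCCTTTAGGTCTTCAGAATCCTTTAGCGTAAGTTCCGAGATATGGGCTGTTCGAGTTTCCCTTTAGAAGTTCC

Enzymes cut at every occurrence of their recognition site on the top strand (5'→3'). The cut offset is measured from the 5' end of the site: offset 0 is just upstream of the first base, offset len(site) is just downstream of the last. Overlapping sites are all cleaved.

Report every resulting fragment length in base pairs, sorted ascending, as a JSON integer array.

Scan for sites:
  DwuI CTTCAGAA/6: at [54, 96, 104, 113, 152] ⇒ [60, 102, 110, 119, 158]
  RvuX AGAC/3: at [17, 68, 122, 135] ⇒ [20, 71, 125, 138]
  KluI CCTTTAG/6: at [21, 37, 143, 161, 201] ⇒ [27, 43, 149, 167, 207]
  YnoV AGTTCC/1: at [5, 44, 73, 87, 172, 209] ⇒ [6, 45, 74, 88, 173, 210]

Pooled cuts: [6, 20, 27, 43, 45, 60, 71, 74, 88, 102, 110, 119, 125, 138, 149, 158, 167, 173, 207, 210]

Fragments:
  6→20: 14 bp
  20→27: 7 bp
  27→43: 16 bp
  43→45: 2 bp
  45→60: 15 bp
  60→71: 11 bp
  71→74: 3 bp
  74→88: 14 bp
  88→102: 14 bp
  102→110: 8 bp
  110→119: 9 bp
  119→125: 6 bp
  125→138: 13 bp
  138→149: 11 bp
  149→158: 9 bp
  158→167: 9 bp
  167→173: 6 bp
  173→207: 34 bp
  207→210: 3 bp
  210→6 (wrap): 215-210+6 = 11 bp

[2,3,3,6,6,7,8,9,9,9,11,11,11,13,14,14,14,15,16,34]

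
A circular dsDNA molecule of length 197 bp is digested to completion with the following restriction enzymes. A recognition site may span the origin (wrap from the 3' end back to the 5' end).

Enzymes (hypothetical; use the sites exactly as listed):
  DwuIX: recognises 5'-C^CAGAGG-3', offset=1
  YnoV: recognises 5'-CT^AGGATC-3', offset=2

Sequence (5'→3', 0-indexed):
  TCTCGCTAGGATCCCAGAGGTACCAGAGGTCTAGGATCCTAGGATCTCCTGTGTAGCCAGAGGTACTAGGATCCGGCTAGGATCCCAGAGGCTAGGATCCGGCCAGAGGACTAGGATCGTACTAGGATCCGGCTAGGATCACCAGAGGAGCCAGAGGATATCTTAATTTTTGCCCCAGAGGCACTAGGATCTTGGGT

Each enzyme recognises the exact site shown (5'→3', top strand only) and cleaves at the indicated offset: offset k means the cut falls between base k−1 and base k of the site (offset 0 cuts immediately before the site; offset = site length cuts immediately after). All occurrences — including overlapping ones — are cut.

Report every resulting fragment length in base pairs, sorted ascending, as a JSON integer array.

Scan for sites:
  DwuIX (CCAGAGG, off=1): starts [13, 22, 56, 84, 102, 141, 150, 174] → cuts [14, 23, 57, 85, 103, 142, 151, 175]
  YnoV (CTAGGATC, off=2): starts [5, 30, 38, 65, 76, 91, 110, 121, 132, 183] → cuts [7, 32, 40, 67, 78, 93, 112, 123, 134, 185]

Pooled cuts: [7, 14, 23, 32, 40, 57, 67, 78, 85, 93, 103, 112, 123, 134, 142, 151, 175, 185]

Fragments:
  7→14: 7 bp
  14→23: 9 bp
  23→32: 9 bp
  32→40: 8 bp
  40→57: 17 bp
  57→67: 10 bp
  67→78: 11 bp
  78→85: 7 bp
  85→93: 8 bp
  93→103: 10 bp
  103→112: 9 bp
  112→123: 11 bp
  123→134: 11 bp
  134→142: 8 bp
  142→151: 9 bp
  151→175: 24 bp
  175→185: 10 bp
  185→7 (wrap): 197-185+7 = 19 bp

[7,7,8,8,8,9,9,9,9,10,10,10,11,11,11,17,19,24]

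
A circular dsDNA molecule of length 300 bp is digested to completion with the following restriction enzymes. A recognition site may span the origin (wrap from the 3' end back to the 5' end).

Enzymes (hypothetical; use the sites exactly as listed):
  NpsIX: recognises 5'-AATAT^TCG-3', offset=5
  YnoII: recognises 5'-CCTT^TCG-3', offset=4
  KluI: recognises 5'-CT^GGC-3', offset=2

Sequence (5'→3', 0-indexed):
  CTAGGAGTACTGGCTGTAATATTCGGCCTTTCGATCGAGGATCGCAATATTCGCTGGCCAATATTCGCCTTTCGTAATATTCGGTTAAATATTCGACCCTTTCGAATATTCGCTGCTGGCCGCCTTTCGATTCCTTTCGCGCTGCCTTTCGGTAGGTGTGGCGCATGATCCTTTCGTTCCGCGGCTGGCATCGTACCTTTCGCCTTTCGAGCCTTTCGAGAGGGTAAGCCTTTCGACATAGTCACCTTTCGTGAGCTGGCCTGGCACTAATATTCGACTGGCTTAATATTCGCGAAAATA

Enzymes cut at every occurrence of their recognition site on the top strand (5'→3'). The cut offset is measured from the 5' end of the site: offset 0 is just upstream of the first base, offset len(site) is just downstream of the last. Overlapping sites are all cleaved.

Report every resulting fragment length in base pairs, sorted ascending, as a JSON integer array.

Per-enzyme occurrences:
  NpsIX (AATATTCG, off=5): starts [17, 45, 59, 75, 87, 104, 268, 284] → cuts [22, 50, 64, 80, 92, 109, 273, 289]
  YnoII (CCTTTCG, off=4): starts [26, 67, 97, 122, 132, 144, 169, 195, 202, 211, 228, 244] → cuts [30, 71, 101, 126, 136, 148, 173, 199, 206, 215, 232, 248]
  KluI (CTGGC, off=2): starts [9, 53, 115, 184, 255, 260, 277] → cuts [11, 55, 117, 186, 257, 262, 279]

Pooled cuts: [11, 22, 30, 50, 55, 64, 71, 80, 92, 101, 109, 117, 126, 136, 148, 173, 186, 199, 206, 215, 232, 248, 257, 262, 273, 279, 289]

Fragment lengths:
  11→22: 11 bp
  22→30: 8 bp
  30→50: 20 bp
  50→55: 5 bp
  55→64: 9 bp
  64→71: 7 bp
  71→80: 9 bp
  80→92: 12 bp
  92→101: 9 bp
  101→109: 8 bp
  109→117: 8 bp
  117→126: 9 bp
  126→136: 10 bp
  136→148: 12 bp
  148→173: 25 bp
  173→186: 13 bp
  186→199: 13 bp
  199→206: 7 bp
  206→215: 9 bp
  215→232: 17 bp
  232→248: 16 bp
  248→257: 9 bp
  257→262: 5 bp
  262→273: 11 bp
  273→279: 6 bp
  279→289: 10 bp
  289→11 (wrap): 300-289+11 = 22 bp

[5,5,6,7,7,8,8,8,9,9,9,9,9,9,10,10,11,11,12,12,13,13,16,17,20,22,25]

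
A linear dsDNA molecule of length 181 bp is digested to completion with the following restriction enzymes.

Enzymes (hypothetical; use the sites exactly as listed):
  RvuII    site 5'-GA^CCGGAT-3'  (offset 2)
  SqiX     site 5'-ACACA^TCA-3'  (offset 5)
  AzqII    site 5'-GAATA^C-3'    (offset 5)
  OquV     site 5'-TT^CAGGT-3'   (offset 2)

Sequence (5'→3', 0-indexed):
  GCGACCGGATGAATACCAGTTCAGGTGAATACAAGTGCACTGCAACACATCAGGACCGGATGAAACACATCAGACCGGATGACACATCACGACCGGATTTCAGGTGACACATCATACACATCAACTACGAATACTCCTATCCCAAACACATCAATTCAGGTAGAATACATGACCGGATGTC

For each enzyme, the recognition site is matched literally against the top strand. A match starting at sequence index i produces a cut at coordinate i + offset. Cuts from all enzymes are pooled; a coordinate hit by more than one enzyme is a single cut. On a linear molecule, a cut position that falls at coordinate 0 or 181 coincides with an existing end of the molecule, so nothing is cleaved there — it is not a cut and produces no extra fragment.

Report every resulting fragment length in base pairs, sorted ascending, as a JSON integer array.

[4,5,5,6,6,6,6,8,9,9,10,11,11,11,12,13,14,17,18]

Scan for sites:
  RvuII (GACCGGAT, off=2): starts [2, 53, 72, 90, 170] → cuts [4, 55, 74, 92, 172]
  SqiX (ACACATCA, off=5): starts [44, 64, 81, 106, 115, 145] → cuts [49, 69, 86, 111, 120, 150]
  AzqII (GAATAC, off=5): starts [10, 26, 128, 162] → cuts [15, 31, 133, 167]
  OquV (TTCAGGT, off=2): starts [19, 98, 154] → cuts [21, 100, 156]

Pooled cuts: [4, 15, 21, 31, 49, 55, 69, 74, 86, 92, 100, 111, 120, 133, 150, 156, 167, 172]

Fragments:
  [0,4): 4 bp
  [4,15): 11 bp
  [15,21): 6 bp
  [21,31): 10 bp
  [31,49): 18 bp
  [49,55): 6 bp
  [55,69): 14 bp
  [69,74): 5 bp
  [74,86): 12 bp
  [86,92): 6 bp
  [92,100): 8 bp
  [100,111): 11 bp
  [111,120): 9 bp
  [120,133): 13 bp
  [133,150): 17 bp
  [150,156): 6 bp
  [156,167): 11 bp
  [167,172): 5 bp
  [172,181): 9 bp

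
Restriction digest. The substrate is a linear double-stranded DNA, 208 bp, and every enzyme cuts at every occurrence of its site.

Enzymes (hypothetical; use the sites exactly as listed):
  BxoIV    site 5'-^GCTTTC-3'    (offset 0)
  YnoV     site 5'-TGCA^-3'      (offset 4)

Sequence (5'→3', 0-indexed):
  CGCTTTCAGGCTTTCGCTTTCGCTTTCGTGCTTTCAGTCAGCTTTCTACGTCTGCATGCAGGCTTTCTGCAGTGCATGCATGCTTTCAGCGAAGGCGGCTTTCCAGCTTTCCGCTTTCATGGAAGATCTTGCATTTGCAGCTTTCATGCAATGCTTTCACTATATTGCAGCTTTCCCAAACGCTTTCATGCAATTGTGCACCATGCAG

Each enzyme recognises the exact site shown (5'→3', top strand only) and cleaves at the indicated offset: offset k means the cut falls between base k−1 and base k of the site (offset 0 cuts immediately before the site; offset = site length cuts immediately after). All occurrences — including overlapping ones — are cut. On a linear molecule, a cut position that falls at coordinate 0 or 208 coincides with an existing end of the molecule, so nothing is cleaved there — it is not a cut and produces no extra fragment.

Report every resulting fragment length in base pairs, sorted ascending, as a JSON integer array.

Per-enzyme occurrences:
  BxoIV (GCTTTC, off=0): starts [1, 9, 15, 21, 29, 40, 61, 81, 97, 105, 112, 139, 152, 169, 181] → cuts [1, 9, 15, 21, 29, 40, 61, 81, 97, 105, 112, 139, 152, 169, 181]
  YnoV (TGCA, off=4): starts [52, 56, 67, 72, 76, 129, 135, 146, 165, 188, 196, 203] → cuts [56, 60, 71, 76, 80, 133, 139, 150, 169, 192, 200, 207]

All cut coordinates (distinct, sorted): [1, 9, 15, 21, 29, 40, 56, 60, 61, 71, 76, 80, 81, 97, 105, 112, 133, 139, 150, 152, 169, 181, 192, 200, 207]

Fragment lengths:
  [0,1): 1 bp
  [1,9): 8 bp
  [9,15): 6 bp
  [15,21): 6 bp
  [21,29): 8 bp
  [29,40): 11 bp
  [40,56): 16 bp
  [56,60): 4 bp
  [60,61): 1 bp
  [61,71): 10 bp
  [71,76): 5 bp
  [76,80): 4 bp
  [80,81): 1 bp
  [81,97): 16 bp
  [97,105): 8 bp
  [105,112): 7 bp
  [112,133): 21 bp
  [133,139): 6 bp
  [139,150): 11 bp
  [150,152): 2 bp
  [152,169): 17 bp
  [169,181): 12 bp
  [181,192): 11 bp
  [192,200): 8 bp
  [200,207): 7 bp
  [207,208): 1 bp

[1,1,1,1,2,4,4,5,6,6,6,7,7,8,8,8,8,10,11,11,11,12,16,16,17,21]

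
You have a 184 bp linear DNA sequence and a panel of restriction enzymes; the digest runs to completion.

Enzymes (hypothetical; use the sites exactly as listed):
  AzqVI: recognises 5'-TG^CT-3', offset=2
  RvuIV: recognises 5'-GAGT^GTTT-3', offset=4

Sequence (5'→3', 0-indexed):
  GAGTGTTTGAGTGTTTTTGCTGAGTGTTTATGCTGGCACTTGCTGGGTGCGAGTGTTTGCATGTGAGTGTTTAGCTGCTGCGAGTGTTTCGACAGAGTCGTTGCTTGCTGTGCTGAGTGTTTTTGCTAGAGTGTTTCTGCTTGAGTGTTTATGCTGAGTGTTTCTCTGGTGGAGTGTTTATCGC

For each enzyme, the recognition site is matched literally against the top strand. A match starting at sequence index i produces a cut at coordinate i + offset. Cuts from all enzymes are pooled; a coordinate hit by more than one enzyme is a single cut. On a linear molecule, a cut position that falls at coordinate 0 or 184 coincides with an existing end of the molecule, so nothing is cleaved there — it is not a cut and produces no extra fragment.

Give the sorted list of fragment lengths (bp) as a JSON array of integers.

Site scan:
  AzqVI TGCT/2: at [17, 30, 40, 75, 101, 105, 110, 123, 137, 151] ⇒ [19, 32, 42, 77, 103, 107, 112, 125, 139, 153]
  RvuIV GAGTGTTT/4: at [0, 8, 21, 50, 64, 81, 114, 128, 142, 155, 171] ⇒ [4, 12, 25, 54, 68, 85, 118, 132, 146, 159, 175]

Pooled cuts: [4, 12, 19, 25, 32, 42, 54, 68, 77, 85, 103, 107, 112, 118, 125, 132, 139, 146, 153, 159, 175]

Fragments:
  [0,4): 4 bp
  [4,12): 8 bp
  [12,19): 7 bp
  [19,25): 6 bp
  [25,32): 7 bp
  [32,42): 10 bp
  [42,54): 12 bp
  [54,68): 14 bp
  [68,77): 9 bp
  [77,85): 8 bp
  [85,103): 18 bp
  [103,107): 4 bp
  [107,112): 5 bp
  [112,118): 6 bp
  [118,125): 7 bp
  [125,132): 7 bp
  [132,139): 7 bp
  [139,146): 7 bp
  [146,153): 7 bp
  [153,159): 6 bp
  [159,175): 16 bp
  [175,184): 9 bp

[4,4,5,6,6,6,7,7,7,7,7,7,7,8,8,9,9,10,12,14,16,18]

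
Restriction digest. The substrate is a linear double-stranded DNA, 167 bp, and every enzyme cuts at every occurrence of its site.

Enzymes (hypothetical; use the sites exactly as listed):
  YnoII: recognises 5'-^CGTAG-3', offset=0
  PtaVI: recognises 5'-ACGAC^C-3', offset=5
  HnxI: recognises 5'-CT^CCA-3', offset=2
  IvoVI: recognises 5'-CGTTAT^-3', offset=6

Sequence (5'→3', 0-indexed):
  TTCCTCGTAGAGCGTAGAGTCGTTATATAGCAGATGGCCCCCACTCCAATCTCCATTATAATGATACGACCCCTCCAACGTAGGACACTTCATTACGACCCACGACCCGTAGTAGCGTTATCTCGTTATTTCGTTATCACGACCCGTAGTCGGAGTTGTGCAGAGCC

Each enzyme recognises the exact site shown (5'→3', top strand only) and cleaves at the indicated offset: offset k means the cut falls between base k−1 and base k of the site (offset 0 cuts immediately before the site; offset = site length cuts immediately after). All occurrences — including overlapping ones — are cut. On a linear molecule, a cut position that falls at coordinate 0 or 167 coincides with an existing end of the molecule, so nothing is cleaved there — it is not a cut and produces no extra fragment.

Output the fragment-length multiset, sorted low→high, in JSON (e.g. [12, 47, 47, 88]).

[1,1,4,4,5,6,7,7,7,8,8,14,14,18,19,21,23]

Scan for sites:
  YnoII (CGTAG, off=0): starts [5, 12, 78, 107, 144] → cuts [5, 12, 78, 107, 144]
  PtaVI (ACGACC, off=5): starts [65, 94, 101, 138] → cuts [70, 99, 106, 143]
  HnxI (CTCCA, off=2): starts [43, 50, 72] → cuts [45, 52, 74]
  IvoVI (CGTTAT, off=6): starts [20, 115, 123, 131] → cuts [26, 121, 129, 137]

Pooled cuts: [5, 12, 26, 45, 52, 70, 74, 78, 99, 106, 107, 121, 129, 137, 143, 144]

Fragment lengths:
  [0,5): 5 bp
  [5,12): 7 bp
  [12,26): 14 bp
  [26,45): 19 bp
  [45,52): 7 bp
  [52,70): 18 bp
  [70,74): 4 bp
  [74,78): 4 bp
  [78,99): 21 bp
  [99,106): 7 bp
  [106,107): 1 bp
  [107,121): 14 bp
  [121,129): 8 bp
  [129,137): 8 bp
  [137,143): 6 bp
  [143,144): 1 bp
  [144,167): 23 bp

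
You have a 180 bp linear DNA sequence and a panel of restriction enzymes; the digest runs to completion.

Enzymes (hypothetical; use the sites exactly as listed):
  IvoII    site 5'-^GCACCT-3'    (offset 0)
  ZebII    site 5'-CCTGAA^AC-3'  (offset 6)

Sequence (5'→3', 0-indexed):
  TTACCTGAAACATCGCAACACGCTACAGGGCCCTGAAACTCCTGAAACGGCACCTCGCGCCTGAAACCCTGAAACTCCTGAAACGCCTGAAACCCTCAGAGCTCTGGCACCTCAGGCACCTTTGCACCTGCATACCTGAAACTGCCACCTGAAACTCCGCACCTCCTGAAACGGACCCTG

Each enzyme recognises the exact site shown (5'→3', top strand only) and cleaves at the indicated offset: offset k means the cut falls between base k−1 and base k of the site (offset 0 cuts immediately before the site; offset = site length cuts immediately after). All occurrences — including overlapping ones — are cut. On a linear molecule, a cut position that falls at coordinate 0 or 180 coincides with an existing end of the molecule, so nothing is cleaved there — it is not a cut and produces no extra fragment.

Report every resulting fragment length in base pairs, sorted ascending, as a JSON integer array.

Site scan:
  IvoII (GCACCT, off=0): starts [49, 106, 115, 123, 158] → cuts [49, 106, 115, 123, 158]
  ZebII (CCTGAAAC, off=6): starts [3, 31, 40, 59, 67, 76, 85, 134, 147, 164] → cuts [9, 37, 46, 65, 73, 82, 91, 140, 153, 170]

All cut coordinates (distinct, sorted): [9, 37, 46, 49, 65, 73, 82, 91, 106, 115, 123, 140, 153, 158, 170]

Fragments:
  [0,9): 9 bp
  [9,37): 28 bp
  [37,46): 9 bp
  [46,49): 3 bp
  [49,65): 16 bp
  [65,73): 8 bp
  [73,82): 9 bp
  [82,91): 9 bp
  [91,106): 15 bp
  [106,115): 9 bp
  [115,123): 8 bp
  [123,140): 17 bp
  [140,153): 13 bp
  [153,158): 5 bp
  [158,170): 12 bp
  [170,180): 10 bp

[3,5,8,8,9,9,9,9,9,10,12,13,15,16,17,28]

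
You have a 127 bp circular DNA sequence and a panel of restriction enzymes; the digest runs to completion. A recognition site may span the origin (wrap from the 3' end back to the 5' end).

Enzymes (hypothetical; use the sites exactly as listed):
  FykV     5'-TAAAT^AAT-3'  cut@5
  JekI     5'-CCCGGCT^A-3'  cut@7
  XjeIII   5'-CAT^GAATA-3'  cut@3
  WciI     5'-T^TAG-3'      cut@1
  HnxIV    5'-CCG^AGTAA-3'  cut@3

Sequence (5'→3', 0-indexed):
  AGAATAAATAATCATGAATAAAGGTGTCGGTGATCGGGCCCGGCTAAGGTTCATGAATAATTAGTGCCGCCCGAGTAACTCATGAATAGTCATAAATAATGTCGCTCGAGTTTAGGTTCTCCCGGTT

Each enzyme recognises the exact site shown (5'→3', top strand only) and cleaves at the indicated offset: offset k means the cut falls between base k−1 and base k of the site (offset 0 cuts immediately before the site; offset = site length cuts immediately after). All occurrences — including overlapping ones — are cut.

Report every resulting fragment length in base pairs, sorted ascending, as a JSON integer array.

[6,7,9,10,10,12,14,14,15,30]

Scan for sites:
  FykV TAAATAAT/5: at [4, 92] ⇒ [9, 97]
  JekI CCCGGCTA/7: at [38] ⇒ [45]
  XjeIII CATGAATA/3: at [12, 51, 80] ⇒ [15, 54, 83]
  WciI TTAG/1: at [60, 111, 125] ⇒ [61, 112, 126]
  HnxIV CCGAGTAA/3: at [70] ⇒ [73]

All cut coordinates (distinct, sorted): [9, 15, 45, 54, 61, 73, 83, 97, 112, 126]

Fragment lengths:
  9→15: 6 bp
  15→45: 30 bp
  45→54: 9 bp
  54→61: 7 bp
  61→73: 12 bp
  73→83: 10 bp
  83→97: 14 bp
  97→112: 15 bp
  112→126: 14 bp
  126→9 (wrap): 127-126+9 = 10 bp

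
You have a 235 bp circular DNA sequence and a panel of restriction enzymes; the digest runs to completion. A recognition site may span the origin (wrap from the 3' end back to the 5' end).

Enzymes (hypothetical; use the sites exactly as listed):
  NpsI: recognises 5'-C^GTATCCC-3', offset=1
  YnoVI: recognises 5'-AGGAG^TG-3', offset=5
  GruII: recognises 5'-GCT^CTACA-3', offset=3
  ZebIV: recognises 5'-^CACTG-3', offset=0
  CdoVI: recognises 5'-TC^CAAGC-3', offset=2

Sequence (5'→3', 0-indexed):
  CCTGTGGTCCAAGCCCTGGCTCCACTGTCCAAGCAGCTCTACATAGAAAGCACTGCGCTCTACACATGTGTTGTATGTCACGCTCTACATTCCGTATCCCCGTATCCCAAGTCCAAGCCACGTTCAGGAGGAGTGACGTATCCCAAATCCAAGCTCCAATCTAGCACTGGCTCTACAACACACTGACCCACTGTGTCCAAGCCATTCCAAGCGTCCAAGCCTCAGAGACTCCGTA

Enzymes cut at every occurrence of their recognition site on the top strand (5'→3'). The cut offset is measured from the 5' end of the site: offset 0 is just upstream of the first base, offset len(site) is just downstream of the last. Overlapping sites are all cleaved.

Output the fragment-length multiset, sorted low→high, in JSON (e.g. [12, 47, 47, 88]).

[4,7,8,8,8,8,8,9,9,9,9,10,12,12,12,13,15,20,25,29]

Scan for sites:
  NpsI (CGTATCCC, off=1): starts [92, 100, 136] → cuts [93, 101, 137]
  YnoVI (AGGAGTG, off=5): starts [128] → cuts [133]
  GruII (GCTCTACA, off=3): starts [35, 56, 81, 169] → cuts [38, 59, 84, 172]
  ZebIV (CACTG, off=0): starts [22, 50, 164, 180, 188] → cuts [22, 50, 164, 180, 188]
  CdoVI (TCCAAGC, off=2): starts [7, 27, 111, 147, 195, 205, 213] → cuts [9, 29, 113, 149, 197, 207, 215]

Pooled cuts: [9, 22, 29, 38, 50, 59, 84, 93, 101, 113, 133, 137, 149, 164, 172, 180, 188, 197, 207, 215]

Fragment lengths:
  9→22: 13 bp
  22→29: 7 bp
  29→38: 9 bp
  38→50: 12 bp
  50→59: 9 bp
  59→84: 25 bp
  84→93: 9 bp
  93→101: 8 bp
  101→113: 12 bp
  113→133: 20 bp
  133→137: 4 bp
  137→149: 12 bp
  149→164: 15 bp
  164→172: 8 bp
  172→180: 8 bp
  180→188: 8 bp
  188→197: 9 bp
  197→207: 10 bp
  207→215: 8 bp
  215→9 (wrap): 235-215+9 = 29 bp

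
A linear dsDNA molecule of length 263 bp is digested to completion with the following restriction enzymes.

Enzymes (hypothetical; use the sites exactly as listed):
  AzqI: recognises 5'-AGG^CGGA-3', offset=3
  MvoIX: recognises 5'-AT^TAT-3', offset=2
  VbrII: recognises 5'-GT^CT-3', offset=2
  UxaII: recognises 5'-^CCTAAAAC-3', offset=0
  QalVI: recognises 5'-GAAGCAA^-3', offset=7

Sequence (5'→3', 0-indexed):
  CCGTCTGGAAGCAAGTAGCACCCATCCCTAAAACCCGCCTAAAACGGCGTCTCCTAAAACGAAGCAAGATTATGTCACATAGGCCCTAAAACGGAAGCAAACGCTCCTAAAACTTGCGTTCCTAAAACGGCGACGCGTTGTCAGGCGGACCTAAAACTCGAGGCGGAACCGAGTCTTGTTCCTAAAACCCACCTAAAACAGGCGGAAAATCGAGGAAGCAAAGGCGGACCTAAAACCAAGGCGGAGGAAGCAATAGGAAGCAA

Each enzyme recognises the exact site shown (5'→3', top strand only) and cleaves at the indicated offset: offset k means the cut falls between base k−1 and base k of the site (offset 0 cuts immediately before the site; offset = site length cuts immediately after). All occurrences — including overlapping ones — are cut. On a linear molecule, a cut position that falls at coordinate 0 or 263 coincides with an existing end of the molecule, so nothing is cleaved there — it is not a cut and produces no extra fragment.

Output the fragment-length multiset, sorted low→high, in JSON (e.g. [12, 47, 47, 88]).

[2,3,3,4,4,4,5,6,10,10,11,11,11,11,12,12,13,13,14,14,15,15,16,19,25]

Per-enzyme occurrences:
  AzqI AGGCGGA/3: at [142, 160, 199, 221, 238] ⇒ [145, 163, 202, 224, 241]
  MvoIX ATTAT/2: at [68] ⇒ [70]
  VbrII GTCT/2: at [2, 48, 172] ⇒ [4, 50, 174]
  UxaII CCTAAAAC/0: at [26, 37, 52, 84, 105, 120, 149, 180, 191, 228] ⇒ [26, 37, 52, 84, 105, 120, 149, 180, 191, 228]
  QalVI GAAGCAA/7: at [7, 60, 93, 214, 246, 256] ⇒ [14, 67, 100, 221, 253] (position 263 is a terminus of the linear molecule — no cut)

Pooled cuts: [4, 14, 26, 37, 50, 52, 67, 70, 84, 100, 105, 120, 145, 149, 163, 174, 180, 191, 202, 221, 224, 228, 241, 253]

Fragment lengths:
  [0,4): 4 bp
  [4,14): 10 bp
  [14,26): 12 bp
  [26,37): 11 bp
  [37,50): 13 bp
  [50,52): 2 bp
  [52,67): 15 bp
  [67,70): 3 bp
  [70,84): 14 bp
  [84,100): 16 bp
  [100,105): 5 bp
  [105,120): 15 bp
  [120,145): 25 bp
  [145,149): 4 bp
  [149,163): 14 bp
  [163,174): 11 bp
  [174,180): 6 bp
  [180,191): 11 bp
  [191,202): 11 bp
  [202,221): 19 bp
  [221,224): 3 bp
  [224,228): 4 bp
  [228,241): 13 bp
  [241,253): 12 bp
  [253,263): 10 bp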